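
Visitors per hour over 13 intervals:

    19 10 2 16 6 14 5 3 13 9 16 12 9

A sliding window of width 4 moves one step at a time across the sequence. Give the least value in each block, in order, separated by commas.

2, 2, 2, 5, 3, 3, 3, 3, 9, 9

Sliding a size-4 window across the 13 values:
19 10 2 16 → min 2
10 2 16 6 → min 2
2 16 6 14 → min 2
16 6 14 5 → min 5
6 14 5 3 → min 3
14 5 3 13 → min 3
5 3 13 9 → min 3
3 13 9 16 → min 3
13 9 16 12 → min 9
9 16 12 9 → min 9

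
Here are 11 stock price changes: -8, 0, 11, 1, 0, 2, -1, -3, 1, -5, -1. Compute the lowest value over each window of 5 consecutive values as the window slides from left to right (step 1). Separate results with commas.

-8, 0, -1, -3, -3, -5, -5

(-8, 0, 11, 1, 0) → min -8
(0, 11, 1, 0, 2) → min 0
(11, 1, 0, 2, -1) → min -1
(1, 0, 2, -1, -3) → min -3
(0, 2, -1, -3, 1) → min -3
(2, -1, -3, 1, -5) → min -5
(-1, -3, 1, -5, -1) → min -5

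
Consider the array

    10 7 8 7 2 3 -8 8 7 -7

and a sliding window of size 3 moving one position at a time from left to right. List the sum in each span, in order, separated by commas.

10 7 8 → sum 25
7 8 7 → sum 22
8 7 2 → sum 17
7 2 3 → sum 12
2 3 -8 → sum -3
3 -8 8 → sum 3
-8 8 7 → sum 7
8 7 -7 → sum 8

25, 22, 17, 12, -3, 3, 7, 8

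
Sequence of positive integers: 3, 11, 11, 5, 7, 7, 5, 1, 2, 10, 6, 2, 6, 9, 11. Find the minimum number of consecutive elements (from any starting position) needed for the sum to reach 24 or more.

add 3: running sum 3 < 24
add 11: running sum 14 < 24
add 11: shortest ending here [3, 11, 11] sum 25, len 3
add 5: shortest ending here [11, 11, 5] sum 27, len 3
add 7: shortest ending here [11, 11, 5, 7] sum 34, len 4
add 7: shortest ending here [11, 5, 7, 7] sum 30, len 4
add 5: shortest ending here [5, 7, 7, 5] sum 24, len 4
add 1: shortest ending here [5, 7, 7, 5, 1] sum 25, len 5
add 2: shortest ending here [5, 7, 7, 5, 1, 2] sum 27, len 6
add 10: shortest ending here [7, 5, 1, 2, 10] sum 25, len 5
add 6: shortest ending here [5, 1, 2, 10, 6] sum 24, len 5
add 2: shortest ending here [5, 1, 2, 10, 6, 2] sum 26, len 6
add 6: shortest ending here [10, 6, 2, 6] sum 24, len 4
add 9: shortest ending here [10, 6, 2, 6, 9] sum 33, len 5
add 11: shortest ending here [6, 9, 11] sum 26, len 3
Shortest qualifying length: 3.

3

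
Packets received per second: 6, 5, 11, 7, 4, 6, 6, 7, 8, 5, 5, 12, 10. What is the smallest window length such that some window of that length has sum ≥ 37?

add 6: running sum 6 < 37
add 5: running sum 11 < 37
add 11: running sum 22 < 37
add 7: running sum 29 < 37
add 4: running sum 33 < 37
end 5: [6, 5, 11, 7, 4, 6] sum 39, len 6
end 6: [5, 11, 7, 4, 6, 6] sum 39, len 6
end 7: [11, 7, 4, 6, 6, 7] sum 41, len 6
end 8: [7, 4, 6, 6, 7, 8] sum 38, len 6
end 9: [7, 4, 6, 6, 7, 8, 5] sum 43, len 7
end 10: [6, 6, 7, 8, 5, 5] sum 37, len 6
end 11: [7, 8, 5, 5, 12] sum 37, len 5
end 12: [8, 5, 5, 12, 10] sum 40, len 5
Shortest qualifying length: 5.

5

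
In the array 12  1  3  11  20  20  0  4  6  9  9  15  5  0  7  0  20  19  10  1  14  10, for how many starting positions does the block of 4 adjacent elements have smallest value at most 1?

15

(12, 1, 3, 11) → min 1  ≤ 1 ✓
(1, 3, 11, 20) → min 1  ≤ 1 ✓
(3, 11, 20, 20) → min 3
(11, 20, 20, 0) → min 0  ≤ 1 ✓
(20, 20, 0, 4) → min 0  ≤ 1 ✓
(20, 0, 4, 6) → min 0  ≤ 1 ✓
(0, 4, 6, 9) → min 0  ≤ 1 ✓
(4, 6, 9, 9) → min 4
(6, 9, 9, 15) → min 6
(9, 9, 15, 5) → min 5
(9, 15, 5, 0) → min 0  ≤ 1 ✓
(15, 5, 0, 7) → min 0  ≤ 1 ✓
(5, 0, 7, 0) → min 0  ≤ 1 ✓
(0, 7, 0, 20) → min 0  ≤ 1 ✓
(7, 0, 20, 19) → min 0  ≤ 1 ✓
(0, 20, 19, 10) → min 0  ≤ 1 ✓
(20, 19, 10, 1) → min 1  ≤ 1 ✓
(19, 10, 1, 14) → min 1  ≤ 1 ✓
(10, 1, 14, 10) → min 1  ≤ 1 ✓
15 windows satisfy the condition.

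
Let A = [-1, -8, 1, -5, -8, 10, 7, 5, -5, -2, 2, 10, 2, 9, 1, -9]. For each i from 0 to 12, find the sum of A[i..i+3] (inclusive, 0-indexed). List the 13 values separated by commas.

-13, -20, -2, 4, 14, 17, 5, 0, 5, 12, 23, 22, 3

-1 -8 1 -5 → sum -13
-8 1 -5 -8 → sum -20
1 -5 -8 10 → sum -2
-5 -8 10 7 → sum 4
-8 10 7 5 → sum 14
10 7 5 -5 → sum 17
7 5 -5 -2 → sum 5
5 -5 -2 2 → sum 0
-5 -2 2 10 → sum 5
-2 2 10 2 → sum 12
2 10 2 9 → sum 23
10 2 9 1 → sum 22
2 9 1 -9 → sum 3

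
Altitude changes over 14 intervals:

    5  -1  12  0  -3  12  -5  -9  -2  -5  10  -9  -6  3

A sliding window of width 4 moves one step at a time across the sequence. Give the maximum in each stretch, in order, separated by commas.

12, 12, 12, 12, 12, 12, -2, 10, 10, 10, 10

5 -1 12 0 → max 12
-1 12 0 -3 → max 12
12 0 -3 12 → max 12
0 -3 12 -5 → max 12
-3 12 -5 -9 → max 12
12 -5 -9 -2 → max 12
-5 -9 -2 -5 → max -2
-9 -2 -5 10 → max 10
-2 -5 10 -9 → max 10
-5 10 -9 -6 → max 10
10 -9 -6 3 → max 10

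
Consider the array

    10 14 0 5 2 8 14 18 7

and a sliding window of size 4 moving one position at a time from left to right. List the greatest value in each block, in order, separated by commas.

[10, 14, 0, 5] → max 14
[14, 0, 5, 2] → max 14
[0, 5, 2, 8] → max 8
[5, 2, 8, 14] → max 14
[2, 8, 14, 18] → max 18
[8, 14, 18, 7] → max 18

14, 14, 8, 14, 18, 18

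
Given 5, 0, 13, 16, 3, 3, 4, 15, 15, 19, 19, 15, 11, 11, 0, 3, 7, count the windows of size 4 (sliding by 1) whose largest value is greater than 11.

12

[5, 0, 13, 16] → max 16  > 11 ✓
[0, 13, 16, 3] → max 16  > 11 ✓
[13, 16, 3, 3] → max 16  > 11 ✓
[16, 3, 3, 4] → max 16  > 11 ✓
[3, 3, 4, 15] → max 15  > 11 ✓
[3, 4, 15, 15] → max 15  > 11 ✓
[4, 15, 15, 19] → max 19  > 11 ✓
[15, 15, 19, 19] → max 19  > 11 ✓
[15, 19, 19, 15] → max 19  > 11 ✓
[19, 19, 15, 11] → max 19  > 11 ✓
[19, 15, 11, 11] → max 19  > 11 ✓
[15, 11, 11, 0] → max 15  > 11 ✓
[11, 11, 0, 3] → max 11
[11, 0, 3, 7] → max 11
12 windows satisfy the condition.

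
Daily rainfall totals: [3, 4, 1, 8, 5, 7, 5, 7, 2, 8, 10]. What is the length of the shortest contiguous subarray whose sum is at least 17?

2

add 3: running sum 3 < 17
add 4: running sum 7 < 17
add 1: running sum 8 < 17
add 8: running sum 16 < 17
add 5: shortest ending here [4, 1, 8, 5] sum 18, len 4
add 7: shortest ending here [8, 5, 7] sum 20, len 3
add 5: shortest ending here [5, 7, 5] sum 17, len 3
add 7: shortest ending here [7, 5, 7] sum 19, len 3
add 2: shortest ending here [7, 5, 7, 2] sum 21, len 4
add 8: shortest ending here [7, 2, 8] sum 17, len 3
add 10: shortest ending here [8, 10] sum 18, len 2
Shortest qualifying length: 2.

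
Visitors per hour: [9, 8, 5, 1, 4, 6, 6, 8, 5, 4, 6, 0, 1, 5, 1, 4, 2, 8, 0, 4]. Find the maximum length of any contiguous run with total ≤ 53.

14

→ 9: sum 9, len 1
→ 8: sum 17, len 2
→ 5: sum 22, len 3
→ 1: sum 23, len 4
→ 4: sum 27, len 5
→ 6: sum 33, len 6
→ 6: sum 39, len 7
→ 8: sum 47, len 8
→ 5: sum 52, len 9
→ 4 (dropped 9): sum 47, len 9
→ 6: sum 53, len 10
→ 0: sum 53, len 11
→ 1 (dropped 8): sum 46, len 11
→ 5: sum 51, len 12
→ 1: sum 52, len 13
→ 4 (dropped 5): sum 51, len 13
→ 2: sum 53, len 14
→ 8 (dropped 1, 4, 6): sum 50, len 12
→ 0: sum 50, len 13
→ 4 (dropped 6): sum 48, len 13
Longest length seen: 14.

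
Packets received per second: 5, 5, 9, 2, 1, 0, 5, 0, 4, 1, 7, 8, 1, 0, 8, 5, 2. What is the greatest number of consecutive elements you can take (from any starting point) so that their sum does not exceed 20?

8

add 5: [5] sum 5, len 1
add 5: [5, 5] sum 10, len 2
add 9: [5, 5, 9] sum 19, len 3
add 2: [5, 9, 2] sum 16, len 3
add 1: [5, 9, 2, 1] sum 17, len 4
add 0: [5, 9, 2, 1, 0] sum 17, len 5
add 5: [9, 2, 1, 0, 5] sum 17, len 5
add 0: [9, 2, 1, 0, 5, 0] sum 17, len 6
add 4: [2, 1, 0, 5, 0, 4] sum 12, len 6
add 1: [2, 1, 0, 5, 0, 4, 1] sum 13, len 7
add 7: [2, 1, 0, 5, 0, 4, 1, 7] sum 20, len 8
add 8: [0, 4, 1, 7, 8] sum 20, len 5
add 1: [1, 7, 8, 1] sum 17, len 4
add 0: [1, 7, 8, 1, 0] sum 17, len 5
add 8: [8, 1, 0, 8] sum 17, len 4
add 5: [1, 0, 8, 5] sum 14, len 4
add 2: [1, 0, 8, 5, 2] sum 16, len 5
Longest length seen: 8.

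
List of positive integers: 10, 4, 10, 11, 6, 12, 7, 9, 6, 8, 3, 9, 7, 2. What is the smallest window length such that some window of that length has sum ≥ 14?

2

add 10: running sum 10 < 14
end 1: [10, 4] sum 14, len 2
end 2: [4, 10] sum 14, len 2
end 3: [10, 11] sum 21, len 2
end 4: [11, 6] sum 17, len 2
end 5: [6, 12] sum 18, len 2
end 6: [12, 7] sum 19, len 2
end 7: [7, 9] sum 16, len 2
end 8: [9, 6] sum 15, len 2
end 9: [6, 8] sum 14, len 2
end 10: [6, 8, 3] sum 17, len 3
end 11: [8, 3, 9] sum 20, len 3
end 12: [9, 7] sum 16, len 2
end 13: [9, 7, 2] sum 18, len 3
Shortest qualifying length: 2.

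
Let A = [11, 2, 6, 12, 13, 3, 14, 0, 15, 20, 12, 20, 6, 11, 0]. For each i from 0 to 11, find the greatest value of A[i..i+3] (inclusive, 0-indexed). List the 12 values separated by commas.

(11, 2, 6, 12) → max 12
(2, 6, 12, 13) → max 13
(6, 12, 13, 3) → max 13
(12, 13, 3, 14) → max 14
(13, 3, 14, 0) → max 14
(3, 14, 0, 15) → max 15
(14, 0, 15, 20) → max 20
(0, 15, 20, 12) → max 20
(15, 20, 12, 20) → max 20
(20, 12, 20, 6) → max 20
(12, 20, 6, 11) → max 20
(20, 6, 11, 0) → max 20

12, 13, 13, 14, 14, 15, 20, 20, 20, 20, 20, 20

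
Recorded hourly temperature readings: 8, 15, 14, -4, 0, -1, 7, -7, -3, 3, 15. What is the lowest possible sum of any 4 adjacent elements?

Window sums for each of the 8 positions:
(8, 15, 14, -4) → sum 33
(15, 14, -4, 0) → sum 25
(14, -4, 0, -1) → sum 9
(-4, 0, -1, 7) → sum 2
(0, -1, 7, -7) → sum -1
(-1, 7, -7, -3) → sum -4
(7, -7, -3, 3) → sum 0
(-7, -3, 3, 15) → sum 8
Lowest of these is -4.

-4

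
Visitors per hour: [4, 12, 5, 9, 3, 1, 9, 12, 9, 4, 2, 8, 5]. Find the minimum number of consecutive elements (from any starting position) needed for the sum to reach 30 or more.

3

Extend right; whenever the sum reaches 30, record the length and shrink from the left:
add 4: running sum 4 < 30
add 12: running sum 16 < 30
add 5: running sum 21 < 30
add 9: shortest ending here [4, 12, 5, 9] sum 30, len 4
add 3: shortest ending here [4, 12, 5, 9, 3] sum 33, len 5
add 1: shortest ending here [12, 5, 9, 3, 1] sum 30, len 5
add 9: shortest ending here [12, 5, 9, 3, 1, 9] sum 39, len 6
add 12: shortest ending here [9, 3, 1, 9, 12] sum 34, len 5
add 9: shortest ending here [9, 12, 9] sum 30, len 3
add 4: shortest ending here [9, 12, 9, 4] sum 34, len 4
add 2: shortest ending here [9, 12, 9, 4, 2] sum 36, len 5
add 8: shortest ending here [12, 9, 4, 2, 8] sum 35, len 5
add 5: shortest ending here [12, 9, 4, 2, 8, 5] sum 40, len 6
Shortest qualifying length: 3.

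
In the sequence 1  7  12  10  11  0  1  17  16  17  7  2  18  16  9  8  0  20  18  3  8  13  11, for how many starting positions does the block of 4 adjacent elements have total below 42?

10

1 7 12 10 → sum 30  < 42 ✓
7 12 10 11 → sum 40  < 42 ✓
12 10 11 0 → sum 33  < 42 ✓
10 11 0 1 → sum 22  < 42 ✓
11 0 1 17 → sum 29  < 42 ✓
0 1 17 16 → sum 34  < 42 ✓
1 17 16 17 → sum 51
17 16 17 7 → sum 57
16 17 7 2 → sum 42
17 7 2 18 → sum 44
7 2 18 16 → sum 43
2 18 16 9 → sum 45
18 16 9 8 → sum 51
16 9 8 0 → sum 33  < 42 ✓
9 8 0 20 → sum 37  < 42 ✓
8 0 20 18 → sum 46
0 20 18 3 → sum 41  < 42 ✓
20 18 3 8 → sum 49
18 3 8 13 → sum 42
3 8 13 11 → sum 35  < 42 ✓
10 windows satisfy the condition.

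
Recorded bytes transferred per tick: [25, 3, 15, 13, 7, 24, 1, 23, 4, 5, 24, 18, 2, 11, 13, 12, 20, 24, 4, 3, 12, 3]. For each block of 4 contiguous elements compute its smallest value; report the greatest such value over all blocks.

12

Each size-4 window and its min:
25 3 15 13 → min 3
3 15 13 7 → min 3
15 13 7 24 → min 7
13 7 24 1 → min 1
7 24 1 23 → min 1
24 1 23 4 → min 1
1 23 4 5 → min 1
23 4 5 24 → min 4
4 5 24 18 → min 4
5 24 18 2 → min 2
24 18 2 11 → min 2
18 2 11 13 → min 2
2 11 13 12 → min 2
11 13 12 20 → min 11
13 12 20 24 → min 12
12 20 24 4 → min 4
20 24 4 3 → min 3
24 4 3 12 → min 3
4 3 12 3 → min 3
Greatest of these is 12.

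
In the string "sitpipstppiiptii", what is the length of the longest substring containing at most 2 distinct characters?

add s: window [s] (1 distinct), len 1
add i: window [s, i] (2 distinct), len 2
add t: window [i, t] (2 distinct), len 2
add p: window [t, p] (2 distinct), len 2
add i: window [p, i] (2 distinct), len 2
add p: window [p, i, p] (2 distinct), len 3
add s: window [p, s] (2 distinct), len 2
add t: window [s, t] (2 distinct), len 2
add p: window [t, p] (2 distinct), len 2
add p: window [t, p, p] (2 distinct), len 3
add i: window [p, p, i] (2 distinct), len 3
add i: window [p, p, i, i] (2 distinct), len 4
add p: window [p, p, i, i, p] (2 distinct), len 5
add t: window [p, t] (2 distinct), len 2
add i: window [t, i] (2 distinct), len 2
add i: window [t, i, i] (2 distinct), len 3
Longest length with ≤2 distinct: 5.

5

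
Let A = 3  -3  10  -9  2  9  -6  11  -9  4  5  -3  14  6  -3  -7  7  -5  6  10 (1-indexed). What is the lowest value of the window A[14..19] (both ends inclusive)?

Elements at indices 14..19: 6, -3, -7, 7, -5, 6
min(6, -3, -7, 7, -5, 6) = -7

-7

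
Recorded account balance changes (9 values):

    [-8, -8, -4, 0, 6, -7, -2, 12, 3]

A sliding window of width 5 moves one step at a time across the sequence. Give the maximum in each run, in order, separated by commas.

6, 6, 6, 12, 12

[-8, -8, -4, 0, 6] → max 6
[-8, -4, 0, 6, -7] → max 6
[-4, 0, 6, -7, -2] → max 6
[0, 6, -7, -2, 12] → max 12
[6, -7, -2, 12, 3] → max 12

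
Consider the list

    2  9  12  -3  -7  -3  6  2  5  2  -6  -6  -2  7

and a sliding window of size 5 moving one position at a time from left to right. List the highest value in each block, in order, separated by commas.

2 9 12 -3 -7 → max 12
9 12 -3 -7 -3 → max 12
12 -3 -7 -3 6 → max 12
-3 -7 -3 6 2 → max 6
-7 -3 6 2 5 → max 6
-3 6 2 5 2 → max 6
6 2 5 2 -6 → max 6
2 5 2 -6 -6 → max 5
5 2 -6 -6 -2 → max 5
2 -6 -6 -2 7 → max 7

12, 12, 12, 6, 6, 6, 6, 5, 5, 7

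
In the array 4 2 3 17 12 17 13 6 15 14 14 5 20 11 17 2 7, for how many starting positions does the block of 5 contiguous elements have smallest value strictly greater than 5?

4 2 3 17 12 → min 2
2 3 17 12 17 → min 2
3 17 12 17 13 → min 3
17 12 17 13 6 → min 6  > 5 ✓
12 17 13 6 15 → min 6  > 5 ✓
17 13 6 15 14 → min 6  > 5 ✓
13 6 15 14 14 → min 6  > 5 ✓
6 15 14 14 5 → min 5
15 14 14 5 20 → min 5
14 14 5 20 11 → min 5
14 5 20 11 17 → min 5
5 20 11 17 2 → min 2
20 11 17 2 7 → min 2
4 windows satisfy the condition.

4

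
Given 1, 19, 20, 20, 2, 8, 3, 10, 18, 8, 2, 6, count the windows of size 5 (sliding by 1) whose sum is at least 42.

(1, 19, 20, 20, 2) → sum 62  ≥ 42 ✓
(19, 20, 20, 2, 8) → sum 69  ≥ 42 ✓
(20, 20, 2, 8, 3) → sum 53  ≥ 42 ✓
(20, 2, 8, 3, 10) → sum 43  ≥ 42 ✓
(2, 8, 3, 10, 18) → sum 41
(8, 3, 10, 18, 8) → sum 47  ≥ 42 ✓
(3, 10, 18, 8, 2) → sum 41
(10, 18, 8, 2, 6) → sum 44  ≥ 42 ✓
6 windows satisfy the condition.

6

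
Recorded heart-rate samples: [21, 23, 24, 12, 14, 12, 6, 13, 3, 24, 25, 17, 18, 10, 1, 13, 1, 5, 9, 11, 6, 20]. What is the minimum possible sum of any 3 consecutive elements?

21 23 24 → sum 68
23 24 12 → sum 59
24 12 14 → sum 50
12 14 12 → sum 38
14 12 6 → sum 32
12 6 13 → sum 31
6 13 3 → sum 22
13 3 24 → sum 40
3 24 25 → sum 52
24 25 17 → sum 66
25 17 18 → sum 60
17 18 10 → sum 45
18 10 1 → sum 29
10 1 13 → sum 24
1 13 1 → sum 15
13 1 5 → sum 19
1 5 9 → sum 15
5 9 11 → sum 25
9 11 6 → sum 26
11 6 20 → sum 37
Minimum of these is 15.

15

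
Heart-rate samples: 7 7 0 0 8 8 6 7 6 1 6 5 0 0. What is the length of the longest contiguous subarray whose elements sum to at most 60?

add 7: [7] sum 7, len 1
add 7: [7, 7] sum 14, len 2
add 0: [7, 7, 0] sum 14, len 3
add 0: [7, 7, 0, 0] sum 14, len 4
add 8: [7, 7, 0, 0, 8] sum 22, len 5
add 8: [7, 7, 0, 0, 8, 8] sum 30, len 6
add 6: [7, 7, 0, 0, 8, 8, 6] sum 36, len 7
add 7: [7, 7, 0, 0, 8, 8, 6, 7] sum 43, len 8
add 6: [7, 7, 0, 0, 8, 8, 6, 7, 6] sum 49, len 9
add 1: [7, 7, 0, 0, 8, 8, 6, 7, 6, 1] sum 50, len 10
add 6: [7, 7, 0, 0, 8, 8, 6, 7, 6, 1, 6] sum 56, len 11
add 5: [7, 0, 0, 8, 8, 6, 7, 6, 1, 6, 5] sum 54, len 11
add 0: [7, 0, 0, 8, 8, 6, 7, 6, 1, 6, 5, 0] sum 54, len 12
add 0: [7, 0, 0, 8, 8, 6, 7, 6, 1, 6, 5, 0, 0] sum 54, len 13
Longest length seen: 13.

13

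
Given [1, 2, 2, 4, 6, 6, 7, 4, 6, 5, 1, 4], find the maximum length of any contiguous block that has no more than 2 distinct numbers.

[1] 1 distinct, len 1
[1, 2] 2 distinct, len 2
[1, 2, 2] 2 distinct, len 3
[2, 2, 4] 2 distinct, len 3
[4, 6] 2 distinct, len 2
[4, 6, 6] 2 distinct, len 3
[6, 6, 7] 2 distinct, len 3
[7, 4] 2 distinct, len 2
[4, 6] 2 distinct, len 2
[6, 5] 2 distinct, len 2
[5, 1] 2 distinct, len 2
[1, 4] 2 distinct, len 2
Longest length with ≤2 distinct: 3.

3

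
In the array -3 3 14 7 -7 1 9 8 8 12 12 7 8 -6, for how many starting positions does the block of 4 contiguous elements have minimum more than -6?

6

(-3, 3, 14, 7) → min -3  > -6 ✓
(3, 14, 7, -7) → min -7
(14, 7, -7, 1) → min -7
(7, -7, 1, 9) → min -7
(-7, 1, 9, 8) → min -7
(1, 9, 8, 8) → min 1  > -6 ✓
(9, 8, 8, 12) → min 8  > -6 ✓
(8, 8, 12, 12) → min 8  > -6 ✓
(8, 12, 12, 7) → min 7  > -6 ✓
(12, 12, 7, 8) → min 7  > -6 ✓
(12, 7, 8, -6) → min -6
6 windows satisfy the condition.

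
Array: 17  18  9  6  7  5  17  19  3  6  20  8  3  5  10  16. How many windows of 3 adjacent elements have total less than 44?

17 18 9 → sum 44
18 9 6 → sum 33  < 44 ✓
9 6 7 → sum 22  < 44 ✓
6 7 5 → sum 18  < 44 ✓
7 5 17 → sum 29  < 44 ✓
5 17 19 → sum 41  < 44 ✓
17 19 3 → sum 39  < 44 ✓
19 3 6 → sum 28  < 44 ✓
3 6 20 → sum 29  < 44 ✓
6 20 8 → sum 34  < 44 ✓
20 8 3 → sum 31  < 44 ✓
8 3 5 → sum 16  < 44 ✓
3 5 10 → sum 18  < 44 ✓
5 10 16 → sum 31  < 44 ✓
13 windows satisfy the condition.

13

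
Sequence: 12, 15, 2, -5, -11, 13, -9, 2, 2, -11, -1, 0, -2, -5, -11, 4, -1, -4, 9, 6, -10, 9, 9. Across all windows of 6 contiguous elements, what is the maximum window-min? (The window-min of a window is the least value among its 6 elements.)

-10

Each size-6 window and its min:
12 15 2 -5 -11 13 → min -11
15 2 -5 -11 13 -9 → min -11
2 -5 -11 13 -9 2 → min -11
-5 -11 13 -9 2 2 → min -11
-11 13 -9 2 2 -11 → min -11
13 -9 2 2 -11 -1 → min -11
-9 2 2 -11 -1 0 → min -11
2 2 -11 -1 0 -2 → min -11
2 -11 -1 0 -2 -5 → min -11
-11 -1 0 -2 -5 -11 → min -11
-1 0 -2 -5 -11 4 → min -11
0 -2 -5 -11 4 -1 → min -11
-2 -5 -11 4 -1 -4 → min -11
-5 -11 4 -1 -4 9 → min -11
-11 4 -1 -4 9 6 → min -11
4 -1 -4 9 6 -10 → min -10
-1 -4 9 6 -10 9 → min -10
-4 9 6 -10 9 9 → min -10
Maximum of these is -10.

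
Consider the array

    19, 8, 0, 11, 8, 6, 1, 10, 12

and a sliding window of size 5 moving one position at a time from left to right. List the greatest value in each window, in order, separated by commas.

(19, 8, 0, 11, 8) → max 19
(8, 0, 11, 8, 6) → max 11
(0, 11, 8, 6, 1) → max 11
(11, 8, 6, 1, 10) → max 11
(8, 6, 1, 10, 12) → max 12

19, 11, 11, 11, 12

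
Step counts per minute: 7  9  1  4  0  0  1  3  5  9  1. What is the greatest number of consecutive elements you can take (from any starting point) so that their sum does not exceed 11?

Extend to the right; shrink from the left whenever the sum exceeds 11:
→ 7: sum 7, len 1
→ 9 (dropped 7): sum 9, len 1
→ 1: sum 10, len 2
→ 4 (dropped 9): sum 5, len 2
→ 0: sum 5, len 3
→ 0: sum 5, len 4
→ 1: sum 6, len 5
→ 3: sum 9, len 6
→ 5 (dropped 1, 4): sum 9, len 5
→ 9 (dropped 0, 0, 1, 3, 5): sum 9, len 1
→ 1: sum 10, len 2
Longest length seen: 6.

6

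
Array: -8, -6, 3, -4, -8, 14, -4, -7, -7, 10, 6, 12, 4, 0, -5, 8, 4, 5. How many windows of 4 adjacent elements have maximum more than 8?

(-8, -6, 3, -4) → max 3
(-6, 3, -4, -8) → max 3
(3, -4, -8, 14) → max 14  > 8 ✓
(-4, -8, 14, -4) → max 14  > 8 ✓
(-8, 14, -4, -7) → max 14  > 8 ✓
(14, -4, -7, -7) → max 14  > 8 ✓
(-4, -7, -7, 10) → max 10  > 8 ✓
(-7, -7, 10, 6) → max 10  > 8 ✓
(-7, 10, 6, 12) → max 12  > 8 ✓
(10, 6, 12, 4) → max 12  > 8 ✓
(6, 12, 4, 0) → max 12  > 8 ✓
(12, 4, 0, -5) → max 12  > 8 ✓
(4, 0, -5, 8) → max 8
(0, -5, 8, 4) → max 8
(-5, 8, 4, 5) → max 8
10 windows satisfy the condition.

10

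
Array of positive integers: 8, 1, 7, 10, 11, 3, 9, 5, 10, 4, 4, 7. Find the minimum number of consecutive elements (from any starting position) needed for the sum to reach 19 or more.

2

add 8: running sum 8 < 19
add 1: running sum 9 < 19
add 7: running sum 16 < 19
add 10: shortest ending here [8, 1, 7, 10] sum 26, len 4
add 11: shortest ending here [10, 11] sum 21, len 2
add 3: shortest ending here [10, 11, 3] sum 24, len 3
add 9: shortest ending here [11, 3, 9] sum 23, len 3
add 5: shortest ending here [11, 3, 9, 5] sum 28, len 4
add 10: shortest ending here [9, 5, 10] sum 24, len 3
add 4: shortest ending here [5, 10, 4] sum 19, len 3
add 4: shortest ending here [5, 10, 4, 4] sum 23, len 4
add 7: shortest ending here [10, 4, 4, 7] sum 25, len 4
Shortest qualifying length: 2.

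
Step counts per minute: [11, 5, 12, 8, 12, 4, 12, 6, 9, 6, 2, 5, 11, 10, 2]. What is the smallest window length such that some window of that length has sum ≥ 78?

add 11: running sum 11 < 78
add 5: running sum 16 < 78
add 12: running sum 28 < 78
add 8: running sum 36 < 78
add 12: running sum 48 < 78
add 4: running sum 52 < 78
add 12: running sum 64 < 78
add 6: running sum 70 < 78
add 9: shortest ending here [11, 5, 12, 8, 12, 4, 12, 6, 9] sum 79, len 9
add 6: shortest ending here [11, 5, 12, 8, 12, 4, 12, 6, 9, 6] sum 85, len 10
add 2: shortest ending here [11, 5, 12, 8, 12, 4, 12, 6, 9, 6, 2] sum 87, len 11
add 5: shortest ending here [5, 12, 8, 12, 4, 12, 6, 9, 6, 2, 5] sum 81, len 11
add 11: shortest ending here [12, 8, 12, 4, 12, 6, 9, 6, 2, 5, 11] sum 87, len 11
add 10: shortest ending here [8, 12, 4, 12, 6, 9, 6, 2, 5, 11, 10] sum 85, len 11
add 2: shortest ending here [12, 4, 12, 6, 9, 6, 2, 5, 11, 10, 2] sum 79, len 11
Shortest qualifying length: 9.

9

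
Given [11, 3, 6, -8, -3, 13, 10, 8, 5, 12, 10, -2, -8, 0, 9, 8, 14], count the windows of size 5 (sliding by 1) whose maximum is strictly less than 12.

3

[11, 3, 6, -8, -3] → max 11  < 12 ✓
[3, 6, -8, -3, 13] → max 13
[6, -8, -3, 13, 10] → max 13
[-8, -3, 13, 10, 8] → max 13
[-3, 13, 10, 8, 5] → max 13
[13, 10, 8, 5, 12] → max 13
[10, 8, 5, 12, 10] → max 12
[8, 5, 12, 10, -2] → max 12
[5, 12, 10, -2, -8] → max 12
[12, 10, -2, -8, 0] → max 12
[10, -2, -8, 0, 9] → max 10  < 12 ✓
[-2, -8, 0, 9, 8] → max 9  < 12 ✓
[-8, 0, 9, 8, 14] → max 14
3 windows satisfy the condition.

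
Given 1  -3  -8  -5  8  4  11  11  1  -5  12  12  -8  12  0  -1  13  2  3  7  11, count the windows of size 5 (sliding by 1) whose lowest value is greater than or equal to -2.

[1, -3, -8, -5, 8] → min -8
[-3, -8, -5, 8, 4] → min -8
[-8, -5, 8, 4, 11] → min -8
[-5, 8, 4, 11, 11] → min -5
[8, 4, 11, 11, 1] → min 1  ≥ -2 ✓
[4, 11, 11, 1, -5] → min -5
[11, 11, 1, -5, 12] → min -5
[11, 1, -5, 12, 12] → min -5
[1, -5, 12, 12, -8] → min -8
[-5, 12, 12, -8, 12] → min -8
[12, 12, -8, 12, 0] → min -8
[12, -8, 12, 0, -1] → min -8
[-8, 12, 0, -1, 13] → min -8
[12, 0, -1, 13, 2] → min -1  ≥ -2 ✓
[0, -1, 13, 2, 3] → min -1  ≥ -2 ✓
[-1, 13, 2, 3, 7] → min -1  ≥ -2 ✓
[13, 2, 3, 7, 11] → min 2  ≥ -2 ✓
5 windows satisfy the condition.

5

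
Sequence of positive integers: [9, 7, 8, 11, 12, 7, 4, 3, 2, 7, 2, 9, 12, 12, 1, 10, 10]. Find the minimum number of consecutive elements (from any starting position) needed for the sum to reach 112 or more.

Extend right; whenever the sum reaches 112, record the length and shrink from the left:
add 9: running sum 9 < 112
add 7: running sum 16 < 112
add 8: running sum 24 < 112
add 11: running sum 35 < 112
add 12: running sum 47 < 112
add 7: running sum 54 < 112
add 4: running sum 58 < 112
add 3: running sum 61 < 112
add 2: running sum 63 < 112
add 7: running sum 70 < 112
add 2: running sum 72 < 112
add 9: running sum 81 < 112
add 12: running sum 93 < 112
add 12: running sum 105 < 112
add 1: running sum 106 < 112
add 10: shortest ending here [9, 7, 8, 11, 12, 7, 4, 3, 2, 7, 2, 9, 12, 12, 1, 10] sum 116, len 16
add 10: shortest ending here [7, 8, 11, 12, 7, 4, 3, 2, 7, 2, 9, 12, 12, 1, 10, 10] sum 117, len 16
Shortest qualifying length: 16.

16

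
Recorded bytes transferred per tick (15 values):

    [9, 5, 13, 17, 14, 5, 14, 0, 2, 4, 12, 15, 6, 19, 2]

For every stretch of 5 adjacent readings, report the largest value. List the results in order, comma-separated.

17, 17, 17, 17, 14, 14, 14, 15, 15, 19, 19

[9, 5, 13, 17, 14] → max 17
[5, 13, 17, 14, 5] → max 17
[13, 17, 14, 5, 14] → max 17
[17, 14, 5, 14, 0] → max 17
[14, 5, 14, 0, 2] → max 14
[5, 14, 0, 2, 4] → max 14
[14, 0, 2, 4, 12] → max 14
[0, 2, 4, 12, 15] → max 15
[2, 4, 12, 15, 6] → max 15
[4, 12, 15, 6, 19] → max 19
[12, 15, 6, 19, 2] → max 19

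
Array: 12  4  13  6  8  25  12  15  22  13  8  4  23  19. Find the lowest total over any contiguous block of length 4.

(12, 4, 13, 6) → sum 35
(4, 13, 6, 8) → sum 31
(13, 6, 8, 25) → sum 52
(6, 8, 25, 12) → sum 51
(8, 25, 12, 15) → sum 60
(25, 12, 15, 22) → sum 74
(12, 15, 22, 13) → sum 62
(15, 22, 13, 8) → sum 58
(22, 13, 8, 4) → sum 47
(13, 8, 4, 23) → sum 48
(8, 4, 23, 19) → sum 54
Lowest of these is 31.

31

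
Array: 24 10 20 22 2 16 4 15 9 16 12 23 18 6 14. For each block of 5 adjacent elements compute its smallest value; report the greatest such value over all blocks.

9

Window mins for each of the 11 positions:
[24, 10, 20, 22, 2] → min 2
[10, 20, 22, 2, 16] → min 2
[20, 22, 2, 16, 4] → min 2
[22, 2, 16, 4, 15] → min 2
[2, 16, 4, 15, 9] → min 2
[16, 4, 15, 9, 16] → min 4
[4, 15, 9, 16, 12] → min 4
[15, 9, 16, 12, 23] → min 9
[9, 16, 12, 23, 18] → min 9
[16, 12, 23, 18, 6] → min 6
[12, 23, 18, 6, 14] → min 6
Greatest of these is 9.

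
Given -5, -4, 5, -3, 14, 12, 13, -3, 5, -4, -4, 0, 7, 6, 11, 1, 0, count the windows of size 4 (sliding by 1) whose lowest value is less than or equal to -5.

(-5, -4, 5, -3) → min -5  ≤ -5 ✓
(-4, 5, -3, 14) → min -4
(5, -3, 14, 12) → min -3
(-3, 14, 12, 13) → min -3
(14, 12, 13, -3) → min -3
(12, 13, -3, 5) → min -3
(13, -3, 5, -4) → min -4
(-3, 5, -4, -4) → min -4
(5, -4, -4, 0) → min -4
(-4, -4, 0, 7) → min -4
(-4, 0, 7, 6) → min -4
(0, 7, 6, 11) → min 0
(7, 6, 11, 1) → min 1
(6, 11, 1, 0) → min 0
1 window satisfy the condition.

1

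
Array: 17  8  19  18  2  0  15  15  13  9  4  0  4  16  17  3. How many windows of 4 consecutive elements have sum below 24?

1

[17, 8, 19, 18] → sum 62
[8, 19, 18, 2] → sum 47
[19, 18, 2, 0] → sum 39
[18, 2, 0, 15] → sum 35
[2, 0, 15, 15] → sum 32
[0, 15, 15, 13] → sum 43
[15, 15, 13, 9] → sum 52
[15, 13, 9, 4] → sum 41
[13, 9, 4, 0] → sum 26
[9, 4, 0, 4] → sum 17  < 24 ✓
[4, 0, 4, 16] → sum 24
[0, 4, 16, 17] → sum 37
[4, 16, 17, 3] → sum 40
1 window satisfy the condition.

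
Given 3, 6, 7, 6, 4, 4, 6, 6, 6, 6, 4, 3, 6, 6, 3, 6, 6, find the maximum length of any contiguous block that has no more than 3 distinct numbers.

14

Extend right; when distinct count exceeds 3, shrink from the left:
[3] 1 distinct, len 1
[3, 6] 2 distinct, len 2
[3, 6, 7] 3 distinct, len 3
[3, 6, 7, 6] 3 distinct, len 4
[6, 7, 6, 4] 3 distinct, len 4
[6, 7, 6, 4, 4] 3 distinct, len 5
[6, 7, 6, 4, 4, 6] 3 distinct, len 6
[6, 7, 6, 4, 4, 6, 6] 3 distinct, len 7
[6, 7, 6, 4, 4, 6, 6, 6] 3 distinct, len 8
[6, 7, 6, 4, 4, 6, 6, 6, 6] 3 distinct, len 9
[6, 7, 6, 4, 4, 6, 6, 6, 6, 4] 3 distinct, len 10
[6, 4, 4, 6, 6, 6, 6, 4, 3] 3 distinct, len 9
[6, 4, 4, 6, 6, 6, 6, 4, 3, 6] 3 distinct, len 10
[6, 4, 4, 6, 6, 6, 6, 4, 3, 6, 6] 3 distinct, len 11
[6, 4, 4, 6, 6, 6, 6, 4, 3, 6, 6, 3] 3 distinct, len 12
[6, 4, 4, 6, 6, 6, 6, 4, 3, 6, 6, 3, 6] 3 distinct, len 13
[6, 4, 4, 6, 6, 6, 6, 4, 3, 6, 6, 3, 6, 6] 3 distinct, len 14
Longest length with ≤3 distinct: 14.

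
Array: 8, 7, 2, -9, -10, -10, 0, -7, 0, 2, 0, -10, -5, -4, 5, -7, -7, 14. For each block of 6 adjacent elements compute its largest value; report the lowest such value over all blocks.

0

8 7 2 -9 -10 -10 → max 8
7 2 -9 -10 -10 0 → max 7
2 -9 -10 -10 0 -7 → max 2
-9 -10 -10 0 -7 0 → max 0
-10 -10 0 -7 0 2 → max 2
-10 0 -7 0 2 0 → max 2
0 -7 0 2 0 -10 → max 2
-7 0 2 0 -10 -5 → max 2
0 2 0 -10 -5 -4 → max 2
2 0 -10 -5 -4 5 → max 5
0 -10 -5 -4 5 -7 → max 5
-10 -5 -4 5 -7 -7 → max 5
-5 -4 5 -7 -7 14 → max 14
Lowest of these is 0.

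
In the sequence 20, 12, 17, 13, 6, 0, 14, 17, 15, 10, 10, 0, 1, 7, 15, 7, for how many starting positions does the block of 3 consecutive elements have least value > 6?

(20, 12, 17) → min 12  > 6 ✓
(12, 17, 13) → min 12  > 6 ✓
(17, 13, 6) → min 6
(13, 6, 0) → min 0
(6, 0, 14) → min 0
(0, 14, 17) → min 0
(14, 17, 15) → min 14  > 6 ✓
(17, 15, 10) → min 10  > 6 ✓
(15, 10, 10) → min 10  > 6 ✓
(10, 10, 0) → min 0
(10, 0, 1) → min 0
(0, 1, 7) → min 0
(1, 7, 15) → min 1
(7, 15, 7) → min 7  > 6 ✓
6 windows satisfy the condition.

6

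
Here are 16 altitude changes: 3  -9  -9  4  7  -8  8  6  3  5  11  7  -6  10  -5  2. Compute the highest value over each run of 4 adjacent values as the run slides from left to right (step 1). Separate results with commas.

[3, -9, -9, 4] → max 4
[-9, -9, 4, 7] → max 7
[-9, 4, 7, -8] → max 7
[4, 7, -8, 8] → max 8
[7, -8, 8, 6] → max 8
[-8, 8, 6, 3] → max 8
[8, 6, 3, 5] → max 8
[6, 3, 5, 11] → max 11
[3, 5, 11, 7] → max 11
[5, 11, 7, -6] → max 11
[11, 7, -6, 10] → max 11
[7, -6, 10, -5] → max 10
[-6, 10, -5, 2] → max 10

4, 7, 7, 8, 8, 8, 8, 11, 11, 11, 11, 10, 10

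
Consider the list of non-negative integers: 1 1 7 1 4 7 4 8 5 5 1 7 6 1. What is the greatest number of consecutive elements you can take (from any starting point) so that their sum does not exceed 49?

[1] sum 1 len 1
[1, 1] sum 2 len 2
[1, 1, 7] sum 9 len 3
[1, 1, 7, 1] sum 10 len 4
[1, 1, 7, 1, 4] sum 14 len 5
[1, 1, 7, 1, 4, 7] sum 21 len 6
[1, 1, 7, 1, 4, 7, 4] sum 25 len 7
[1, 1, 7, 1, 4, 7, 4, 8] sum 33 len 8
[1, 1, 7, 1, 4, 7, 4, 8, 5] sum 38 len 9
[1, 1, 7, 1, 4, 7, 4, 8, 5, 5] sum 43 len 10
[1, 1, 7, 1, 4, 7, 4, 8, 5, 5, 1] sum 44 len 11
[7, 1, 4, 7, 4, 8, 5, 5, 1, 7] sum 49 len 10
[1, 4, 7, 4, 8, 5, 5, 1, 7, 6] sum 48 len 10
[1, 4, 7, 4, 8, 5, 5, 1, 7, 6, 1] sum 49 len 11
Longest length seen: 11.

11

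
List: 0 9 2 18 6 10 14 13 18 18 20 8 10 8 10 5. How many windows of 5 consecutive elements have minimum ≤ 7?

6

[0, 9, 2, 18, 6] → min 0  ≤ 7 ✓
[9, 2, 18, 6, 10] → min 2  ≤ 7 ✓
[2, 18, 6, 10, 14] → min 2  ≤ 7 ✓
[18, 6, 10, 14, 13] → min 6  ≤ 7 ✓
[6, 10, 14, 13, 18] → min 6  ≤ 7 ✓
[10, 14, 13, 18, 18] → min 10
[14, 13, 18, 18, 20] → min 13
[13, 18, 18, 20, 8] → min 8
[18, 18, 20, 8, 10] → min 8
[18, 20, 8, 10, 8] → min 8
[20, 8, 10, 8, 10] → min 8
[8, 10, 8, 10, 5] → min 5  ≤ 7 ✓
6 windows satisfy the condition.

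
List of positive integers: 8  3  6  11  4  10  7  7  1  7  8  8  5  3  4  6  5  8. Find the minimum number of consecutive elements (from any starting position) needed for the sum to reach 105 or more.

add 8: running sum 8 < 105
add 3: running sum 11 < 105
add 6: running sum 17 < 105
add 11: running sum 28 < 105
add 4: running sum 32 < 105
add 10: running sum 42 < 105
add 7: running sum 49 < 105
add 7: running sum 56 < 105
add 1: running sum 57 < 105
add 7: running sum 64 < 105
add 8: running sum 72 < 105
add 8: running sum 80 < 105
add 5: running sum 85 < 105
add 3: running sum 88 < 105
add 4: running sum 92 < 105
add 6: running sum 98 < 105
add 5: running sum 103 < 105
add 8: shortest ending here [8, 3, 6, 11, 4, 10, 7, 7, 1, 7, 8, 8, 5, 3, 4, 6, 5, 8] sum 111, len 18
Shortest qualifying length: 18.

18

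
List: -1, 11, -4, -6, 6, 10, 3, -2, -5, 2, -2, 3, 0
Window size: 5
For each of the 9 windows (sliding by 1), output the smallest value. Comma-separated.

-6, -6, -6, -6, -5, -5, -5, -5, -5

[-1, 11, -4, -6, 6] → min -6
[11, -4, -6, 6, 10] → min -6
[-4, -6, 6, 10, 3] → min -6
[-6, 6, 10, 3, -2] → min -6
[6, 10, 3, -2, -5] → min -5
[10, 3, -2, -5, 2] → min -5
[3, -2, -5, 2, -2] → min -5
[-2, -5, 2, -2, 3] → min -5
[-5, 2, -2, 3, 0] → min -5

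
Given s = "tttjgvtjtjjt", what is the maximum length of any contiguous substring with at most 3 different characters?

7

Extend right; when distinct count exceeds 3, shrink from the left:
add t: window [t] (1 distinct), len 1
add t: window [t, t] (1 distinct), len 2
add t: window [t, t, t] (1 distinct), len 3
add j: window [t, t, t, j] (2 distinct), len 4
add g: window [t, t, t, j, g] (3 distinct), len 5
add v: window [j, g, v] (3 distinct), len 3
add t: window [g, v, t] (3 distinct), len 3
add j: window [v, t, j] (3 distinct), len 3
add t: window [v, t, j, t] (3 distinct), len 4
add j: window [v, t, j, t, j] (3 distinct), len 5
add j: window [v, t, j, t, j, j] (3 distinct), len 6
add t: window [v, t, j, t, j, j, t] (3 distinct), len 7
Longest length with ≤3 distinct: 7.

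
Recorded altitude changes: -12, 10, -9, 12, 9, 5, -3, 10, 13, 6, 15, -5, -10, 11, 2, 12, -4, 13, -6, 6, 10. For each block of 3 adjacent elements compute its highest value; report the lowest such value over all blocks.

-12 10 -9 → max 10
10 -9 12 → max 12
-9 12 9 → max 12
12 9 5 → max 12
9 5 -3 → max 9
5 -3 10 → max 10
-3 10 13 → max 13
10 13 6 → max 13
13 6 15 → max 15
6 15 -5 → max 15
15 -5 -10 → max 15
-5 -10 11 → max 11
-10 11 2 → max 11
11 2 12 → max 12
2 12 -4 → max 12
12 -4 13 → max 13
-4 13 -6 → max 13
13 -6 6 → max 13
-6 6 10 → max 10
Lowest of these is 9.

9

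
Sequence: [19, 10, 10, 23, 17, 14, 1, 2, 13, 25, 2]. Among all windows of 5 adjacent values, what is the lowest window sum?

43

Window sums for each of the 7 positions:
19 10 10 23 17 → sum 79
10 10 23 17 14 → sum 74
10 23 17 14 1 → sum 65
23 17 14 1 2 → sum 57
17 14 1 2 13 → sum 47
14 1 2 13 25 → sum 55
1 2 13 25 2 → sum 43
Lowest of these is 43.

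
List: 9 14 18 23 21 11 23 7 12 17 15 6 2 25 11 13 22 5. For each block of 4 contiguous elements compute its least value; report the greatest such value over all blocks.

[9, 14, 18, 23] → min 9
[14, 18, 23, 21] → min 14
[18, 23, 21, 11] → min 11
[23, 21, 11, 23] → min 11
[21, 11, 23, 7] → min 7
[11, 23, 7, 12] → min 7
[23, 7, 12, 17] → min 7
[7, 12, 17, 15] → min 7
[12, 17, 15, 6] → min 6
[17, 15, 6, 2] → min 2
[15, 6, 2, 25] → min 2
[6, 2, 25, 11] → min 2
[2, 25, 11, 13] → min 2
[25, 11, 13, 22] → min 11
[11, 13, 22, 5] → min 5
Greatest of these is 14.

14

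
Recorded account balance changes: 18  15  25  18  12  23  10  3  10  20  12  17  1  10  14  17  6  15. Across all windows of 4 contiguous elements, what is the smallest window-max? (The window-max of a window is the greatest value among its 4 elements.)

17

(18, 15, 25, 18) → max 25
(15, 25, 18, 12) → max 25
(25, 18, 12, 23) → max 25
(18, 12, 23, 10) → max 23
(12, 23, 10, 3) → max 23
(23, 10, 3, 10) → max 23
(10, 3, 10, 20) → max 20
(3, 10, 20, 12) → max 20
(10, 20, 12, 17) → max 20
(20, 12, 17, 1) → max 20
(12, 17, 1, 10) → max 17
(17, 1, 10, 14) → max 17
(1, 10, 14, 17) → max 17
(10, 14, 17, 6) → max 17
(14, 17, 6, 15) → max 17
Smallest of these is 17.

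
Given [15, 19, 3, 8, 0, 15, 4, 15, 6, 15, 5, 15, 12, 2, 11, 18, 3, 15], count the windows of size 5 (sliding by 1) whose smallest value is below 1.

15 19 3 8 0 → min 0  < 1 ✓
19 3 8 0 15 → min 0  < 1 ✓
3 8 0 15 4 → min 0  < 1 ✓
8 0 15 4 15 → min 0  < 1 ✓
0 15 4 15 6 → min 0  < 1 ✓
15 4 15 6 15 → min 4
4 15 6 15 5 → min 4
15 6 15 5 15 → min 5
6 15 5 15 12 → min 5
15 5 15 12 2 → min 2
5 15 12 2 11 → min 2
15 12 2 11 18 → min 2
12 2 11 18 3 → min 2
2 11 18 3 15 → min 2
5 windows satisfy the condition.

5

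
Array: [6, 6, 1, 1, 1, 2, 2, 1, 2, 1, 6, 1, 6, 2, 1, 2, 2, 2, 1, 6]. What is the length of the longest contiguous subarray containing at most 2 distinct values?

8

add 6: window [6] (1 distinct), len 1
add 6: window [6, 6] (1 distinct), len 2
add 1: window [6, 6, 1] (2 distinct), len 3
add 1: window [6, 6, 1, 1] (2 distinct), len 4
add 1: window [6, 6, 1, 1, 1] (2 distinct), len 5
add 2: window [1, 1, 1, 2] (2 distinct), len 4
add 2: window [1, 1, 1, 2, 2] (2 distinct), len 5
add 1: window [1, 1, 1, 2, 2, 1] (2 distinct), len 6
add 2: window [1, 1, 1, 2, 2, 1, 2] (2 distinct), len 7
add 1: window [1, 1, 1, 2, 2, 1, 2, 1] (2 distinct), len 8
add 6: window [1, 6] (2 distinct), len 2
add 1: window [1, 6, 1] (2 distinct), len 3
add 6: window [1, 6, 1, 6] (2 distinct), len 4
add 2: window [6, 2] (2 distinct), len 2
add 1: window [2, 1] (2 distinct), len 2
add 2: window [2, 1, 2] (2 distinct), len 3
add 2: window [2, 1, 2, 2] (2 distinct), len 4
add 2: window [2, 1, 2, 2, 2] (2 distinct), len 5
add 1: window [2, 1, 2, 2, 2, 1] (2 distinct), len 6
add 6: window [1, 6] (2 distinct), len 2
Longest length with ≤2 distinct: 8.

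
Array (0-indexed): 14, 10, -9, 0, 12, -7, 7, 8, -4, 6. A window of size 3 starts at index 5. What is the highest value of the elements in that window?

Elements at indices 5..7: -7, 7, 8
max(-7, 7, 8) = 8

8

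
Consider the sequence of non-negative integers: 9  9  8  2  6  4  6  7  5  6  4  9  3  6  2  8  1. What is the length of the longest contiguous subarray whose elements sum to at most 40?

Extend to the right; shrink from the left whenever the sum exceeds 40:
→ 9: sum 9, len 1
→ 9: sum 18, len 2
→ 8: sum 26, len 3
→ 2: sum 28, len 4
→ 6: sum 34, len 5
→ 4: sum 38, len 6
→ 6 (dropped 9): sum 35, len 6
→ 7 (dropped 9): sum 33, len 6
→ 5: sum 38, len 7
→ 6 (dropped 8): sum 36, len 7
→ 4: sum 40, len 8
→ 9 (dropped 2, 6, 4): sum 37, len 6
→ 3: sum 40, len 7
→ 6 (dropped 6): sum 40, len 7
→ 2 (dropped 7): sum 35, len 7
→ 8 (dropped 5): sum 38, len 7
→ 1: sum 39, len 8
Longest length seen: 8.

8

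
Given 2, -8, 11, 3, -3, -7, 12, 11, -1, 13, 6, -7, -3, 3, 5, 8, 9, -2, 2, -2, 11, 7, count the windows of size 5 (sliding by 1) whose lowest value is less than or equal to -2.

17

(2, -8, 11, 3, -3) → min -8  ≤ -2 ✓
(-8, 11, 3, -3, -7) → min -8  ≤ -2 ✓
(11, 3, -3, -7, 12) → min -7  ≤ -2 ✓
(3, -3, -7, 12, 11) → min -7  ≤ -2 ✓
(-3, -7, 12, 11, -1) → min -7  ≤ -2 ✓
(-7, 12, 11, -1, 13) → min -7  ≤ -2 ✓
(12, 11, -1, 13, 6) → min -1
(11, -1, 13, 6, -7) → min -7  ≤ -2 ✓
(-1, 13, 6, -7, -3) → min -7  ≤ -2 ✓
(13, 6, -7, -3, 3) → min -7  ≤ -2 ✓
(6, -7, -3, 3, 5) → min -7  ≤ -2 ✓
(-7, -3, 3, 5, 8) → min -7  ≤ -2 ✓
(-3, 3, 5, 8, 9) → min -3  ≤ -2 ✓
(3, 5, 8, 9, -2) → min -2  ≤ -2 ✓
(5, 8, 9, -2, 2) → min -2  ≤ -2 ✓
(8, 9, -2, 2, -2) → min -2  ≤ -2 ✓
(9, -2, 2, -2, 11) → min -2  ≤ -2 ✓
(-2, 2, -2, 11, 7) → min -2  ≤ -2 ✓
17 windows satisfy the condition.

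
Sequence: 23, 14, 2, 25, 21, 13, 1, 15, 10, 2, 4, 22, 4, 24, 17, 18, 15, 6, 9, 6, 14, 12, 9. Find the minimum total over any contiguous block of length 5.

32

Window sums for each of the 19 positions:
(23, 14, 2, 25, 21) → sum 85
(14, 2, 25, 21, 13) → sum 75
(2, 25, 21, 13, 1) → sum 62
(25, 21, 13, 1, 15) → sum 75
(21, 13, 1, 15, 10) → sum 60
(13, 1, 15, 10, 2) → sum 41
(1, 15, 10, 2, 4) → sum 32
(15, 10, 2, 4, 22) → sum 53
(10, 2, 4, 22, 4) → sum 42
(2, 4, 22, 4, 24) → sum 56
(4, 22, 4, 24, 17) → sum 71
(22, 4, 24, 17, 18) → sum 85
(4, 24, 17, 18, 15) → sum 78
(24, 17, 18, 15, 6) → sum 80
(17, 18, 15, 6, 9) → sum 65
(18, 15, 6, 9, 6) → sum 54
(15, 6, 9, 6, 14) → sum 50
(6, 9, 6, 14, 12) → sum 47
(9, 6, 14, 12, 9) → sum 50
Minimum of these is 32.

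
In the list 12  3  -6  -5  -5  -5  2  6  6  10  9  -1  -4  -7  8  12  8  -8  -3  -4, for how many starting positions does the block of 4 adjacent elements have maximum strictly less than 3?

[12, 3, -6, -5] → max 12
[3, -6, -5, -5] → max 3
[-6, -5, -5, -5] → max -5  < 3 ✓
[-5, -5, -5, 2] → max 2  < 3 ✓
[-5, -5, 2, 6] → max 6
[-5, 2, 6, 6] → max 6
[2, 6, 6, 10] → max 10
[6, 6, 10, 9] → max 10
[6, 10, 9, -1] → max 10
[10, 9, -1, -4] → max 10
[9, -1, -4, -7] → max 9
[-1, -4, -7, 8] → max 8
[-4, -7, 8, 12] → max 12
[-7, 8, 12, 8] → max 12
[8, 12, 8, -8] → max 12
[12, 8, -8, -3] → max 12
[8, -8, -3, -4] → max 8
2 windows satisfy the condition.

2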